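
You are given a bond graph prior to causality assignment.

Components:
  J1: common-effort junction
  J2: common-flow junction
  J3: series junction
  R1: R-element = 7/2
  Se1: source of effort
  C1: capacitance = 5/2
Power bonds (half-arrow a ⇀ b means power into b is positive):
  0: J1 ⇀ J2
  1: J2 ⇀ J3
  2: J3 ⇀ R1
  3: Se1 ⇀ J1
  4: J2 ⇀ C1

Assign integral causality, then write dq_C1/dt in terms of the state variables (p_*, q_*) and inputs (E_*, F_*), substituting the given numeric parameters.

β3 stroke at J1  (Se1: effort source, stroke at far end)
β0 stroke at J2  (common-e at J1 fixed by 3)
β4 stroke at J2  (prefer integral on C1)
β1 stroke at J3  (only one flow-in slot at J2)
β2 stroke at R1  (J3 needs exactly one f-in)

dq_C1/dt = 2*E_Se1/7 - 4*q_C1/35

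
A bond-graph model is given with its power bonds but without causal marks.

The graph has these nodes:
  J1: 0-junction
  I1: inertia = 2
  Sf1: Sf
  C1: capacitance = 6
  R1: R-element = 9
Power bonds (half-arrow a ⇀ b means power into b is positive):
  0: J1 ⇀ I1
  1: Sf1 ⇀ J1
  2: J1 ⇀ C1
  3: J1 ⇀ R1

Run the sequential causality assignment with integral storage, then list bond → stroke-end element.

β0 →I1
β1 →Sf1
β2 →J1
β3 →R1

bond 1 stroke→Sf1  (source Sf1 imposes f)
bond 0 stroke→I1  (I1 integral (f out))
bond 2 stroke→J1  (C1: C, integral causality)
bond 3 stroke→R1  (0-jn J1 has e-setter on 2)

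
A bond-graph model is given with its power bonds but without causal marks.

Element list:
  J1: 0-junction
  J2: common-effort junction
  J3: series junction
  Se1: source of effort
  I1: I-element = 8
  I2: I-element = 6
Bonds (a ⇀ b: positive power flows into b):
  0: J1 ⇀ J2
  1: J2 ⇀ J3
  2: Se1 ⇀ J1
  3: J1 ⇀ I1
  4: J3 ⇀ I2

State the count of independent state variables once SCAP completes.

2  (I1, I2 all integral)

bond 2 |J1  (source Se1 imposes e)
bond 0 |J2  (0-jn J1 has e-setter on 2)
bond 3 |I1  (0-jn J1 has e-setter on 2)
bond 1 |J3  (0-jn J2 has e-setter on 0)
bond 4 |I2  (J3: last free bond brings flow in)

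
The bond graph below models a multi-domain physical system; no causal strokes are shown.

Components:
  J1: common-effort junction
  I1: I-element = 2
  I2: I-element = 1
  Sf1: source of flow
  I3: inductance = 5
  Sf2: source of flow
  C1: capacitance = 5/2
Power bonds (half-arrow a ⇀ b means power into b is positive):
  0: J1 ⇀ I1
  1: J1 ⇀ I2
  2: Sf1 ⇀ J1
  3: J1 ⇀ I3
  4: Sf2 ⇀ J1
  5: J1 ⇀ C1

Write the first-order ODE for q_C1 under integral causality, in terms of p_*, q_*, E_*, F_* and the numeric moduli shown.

#2 stroke at Sf1  (Sf1 fixes flow; stroke at Sf1)
#4 stroke at Sf2  (source Sf2 imposes f)
#0 stroke at I1  (prefer integral on I1)
#1 stroke at I2  (I2: I, integral causality)
#3 stroke at I3  (I3 integral (f out))
#5 stroke at J1  (J1 needs exactly one e-in)

dq_C1/dt = F_Sf1 + F_Sf2 - p_I1/2 - p_I2 - p_I3/5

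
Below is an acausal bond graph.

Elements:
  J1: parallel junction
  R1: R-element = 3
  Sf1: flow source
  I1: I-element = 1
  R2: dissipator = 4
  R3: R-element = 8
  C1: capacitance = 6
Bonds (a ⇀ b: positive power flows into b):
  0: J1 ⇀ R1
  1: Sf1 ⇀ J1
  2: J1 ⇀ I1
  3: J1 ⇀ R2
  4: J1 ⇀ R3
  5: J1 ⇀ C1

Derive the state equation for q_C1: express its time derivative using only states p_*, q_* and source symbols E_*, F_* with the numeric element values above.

dq_C1/dt = F_Sf1 - p_I1 - 17*q_C1/144

β1 |Sf1  (Sf1 fixes flow; stroke at Sf1)
β2 |I1  (prefer integral on I1)
β5 |J1  (C1 outputs effort q/C1)
β0 |R1  (0-jn J1 has e-setter on 5)
β3 |R2  (0-jn J1 has e-setter on 5)
β4 |R3  (common-e at J1 fixed by 5)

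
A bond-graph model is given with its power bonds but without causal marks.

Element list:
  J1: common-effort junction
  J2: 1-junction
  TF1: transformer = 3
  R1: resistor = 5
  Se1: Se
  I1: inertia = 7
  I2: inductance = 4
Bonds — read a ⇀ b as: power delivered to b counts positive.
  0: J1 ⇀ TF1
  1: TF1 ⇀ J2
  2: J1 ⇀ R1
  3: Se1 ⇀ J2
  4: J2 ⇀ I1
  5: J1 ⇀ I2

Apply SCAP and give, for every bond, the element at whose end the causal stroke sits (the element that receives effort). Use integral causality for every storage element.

#0 stroke at TF1
#1 stroke at J2
#2 stroke at J1
#3 stroke at J2
#4 stroke at I1
#5 stroke at I2

#3 stroke→J2  (source Se1 imposes e)
#4 stroke→I1  (I1 outputs flow p/I1)
#1 stroke→J2  (common-f at J2 fixed by 4)
#0 stroke→TF1  (TF TF1: opposite of bond 1)
#5 stroke→I2  (I2: I, integral causality)
#2 stroke→J1  (J1 needs exactly one e-in)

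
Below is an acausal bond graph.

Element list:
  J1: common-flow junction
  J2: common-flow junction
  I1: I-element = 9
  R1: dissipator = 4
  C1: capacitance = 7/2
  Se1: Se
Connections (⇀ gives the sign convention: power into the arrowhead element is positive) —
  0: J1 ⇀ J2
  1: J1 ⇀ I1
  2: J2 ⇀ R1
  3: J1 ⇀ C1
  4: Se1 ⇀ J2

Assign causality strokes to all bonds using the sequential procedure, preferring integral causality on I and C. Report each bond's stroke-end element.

#0 →J1
#1 →I1
#2 →J2
#3 →J1
#4 →J2

β4 stroke at J2  (source Se1 imposes e)
β1 stroke at I1  (prefer integral on I1)
β0 stroke at J1  (J1: bond 1 brought flow, rest push out)
β3 stroke at J1  (common-f at J1 fixed by 1)
β2 stroke at J2  (J2: bond 0 brought flow, rest push out)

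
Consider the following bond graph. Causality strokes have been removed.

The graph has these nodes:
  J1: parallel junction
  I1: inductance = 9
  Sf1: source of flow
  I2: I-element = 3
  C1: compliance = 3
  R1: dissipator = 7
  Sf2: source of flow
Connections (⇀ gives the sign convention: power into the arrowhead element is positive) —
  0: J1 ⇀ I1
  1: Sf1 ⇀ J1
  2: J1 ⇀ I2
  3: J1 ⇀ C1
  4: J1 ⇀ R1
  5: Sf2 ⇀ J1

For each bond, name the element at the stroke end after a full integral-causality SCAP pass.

b0 stroke→I1
b1 stroke→Sf1
b2 stroke→I2
b3 stroke→J1
b4 stroke→R1
b5 stroke→Sf2

β1 stroke→Sf1  (Sf1: flow source, stroke at near end)
β5 stroke→Sf2  (Sf2 fixes flow; stroke at Sf2)
β0 stroke→I1  (I1: I, integral causality)
β2 stroke→I2  (prefer integral on I2)
β3 stroke→J1  (C1: C, integral causality)
β4 stroke→R1  (0-jn J1 has e-setter on 3)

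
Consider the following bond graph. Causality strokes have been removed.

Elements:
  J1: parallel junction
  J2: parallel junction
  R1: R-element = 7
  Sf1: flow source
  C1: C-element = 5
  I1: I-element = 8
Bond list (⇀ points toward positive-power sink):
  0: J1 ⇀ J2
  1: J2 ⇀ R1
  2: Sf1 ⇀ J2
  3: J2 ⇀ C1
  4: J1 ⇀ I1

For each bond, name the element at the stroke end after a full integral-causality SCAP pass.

β0 →J1
β1 →R1
β2 →Sf1
β3 →J2
β4 →I1

#2 stroke at Sf1  (source Sf1 imposes f)
#3 stroke at J2  (C1: C, integral causality)
#0 stroke at J1  (J2 effort already set via bond 3)
#1 stroke at R1  (J2 effort already set via bond 3)
#4 stroke at I1  (J1 effort already set via bond 0)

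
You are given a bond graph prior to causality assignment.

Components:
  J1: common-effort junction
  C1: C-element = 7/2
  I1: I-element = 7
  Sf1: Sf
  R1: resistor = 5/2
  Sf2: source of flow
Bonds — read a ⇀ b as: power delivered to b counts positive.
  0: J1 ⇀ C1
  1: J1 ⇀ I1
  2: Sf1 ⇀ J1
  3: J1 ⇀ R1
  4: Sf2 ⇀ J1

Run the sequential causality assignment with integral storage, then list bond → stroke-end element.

b0 →J1
b1 →I1
b2 →Sf1
b3 →R1
b4 →Sf2

bond 2 stroke at Sf1  (source Sf1 imposes f)
bond 4 stroke at Sf2  (Sf2 fixes flow; stroke at Sf2)
bond 0 stroke at J1  (C1: C, integral causality)
bond 1 stroke at I1  (common-e at J1 fixed by 0)
bond 3 stroke at R1  (J1 effort already set via bond 0)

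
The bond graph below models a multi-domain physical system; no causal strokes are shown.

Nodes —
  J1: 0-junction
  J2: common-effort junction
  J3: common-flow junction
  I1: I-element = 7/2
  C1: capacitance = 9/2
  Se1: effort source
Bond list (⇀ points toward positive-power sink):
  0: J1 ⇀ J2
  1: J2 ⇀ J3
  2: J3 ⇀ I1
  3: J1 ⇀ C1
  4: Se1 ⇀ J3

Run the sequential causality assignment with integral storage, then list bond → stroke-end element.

b4 stroke at J3  (Se1 fixes effort; stroke away)
b2 stroke at I1  (I1: I, integral causality)
b1 stroke at J3  (J3 flow already set via bond 2)
b0 stroke at J2  (J2 needs exactly one e-in)
b3 stroke at J1  (J1 needs exactly one e-in)

bond 0 stroke at J2
bond 1 stroke at J3
bond 2 stroke at I1
bond 3 stroke at J1
bond 4 stroke at J3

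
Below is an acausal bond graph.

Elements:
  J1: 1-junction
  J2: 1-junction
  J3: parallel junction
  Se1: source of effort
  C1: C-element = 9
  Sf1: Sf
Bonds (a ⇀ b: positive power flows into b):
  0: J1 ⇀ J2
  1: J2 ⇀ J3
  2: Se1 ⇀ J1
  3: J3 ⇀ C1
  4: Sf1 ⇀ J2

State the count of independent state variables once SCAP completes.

1  (C1 all integral)

b2 |J1  (Se1: effort source, stroke at far end)
b4 |Sf1  (source Sf1 imposes f)
b0 |J2  (J1: last free bond brings flow in)
b1 |J2  (J2 flow already set via bond 4)
b3 |J3  (J3 needs exactly one e-in)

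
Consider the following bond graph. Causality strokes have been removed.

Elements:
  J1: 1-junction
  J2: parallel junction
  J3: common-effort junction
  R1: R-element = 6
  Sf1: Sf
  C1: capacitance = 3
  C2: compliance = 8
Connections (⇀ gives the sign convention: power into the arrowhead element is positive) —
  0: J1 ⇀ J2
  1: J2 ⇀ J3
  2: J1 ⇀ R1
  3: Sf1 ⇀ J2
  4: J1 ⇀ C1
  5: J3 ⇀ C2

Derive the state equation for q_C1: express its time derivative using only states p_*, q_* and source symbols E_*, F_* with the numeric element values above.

β3 stroke at Sf1  (source Sf1 imposes f)
β4 stroke at J1  (C1 integral (e out))
β5 stroke at J3  (C2 integral (e out))
β1 stroke at J2  (common-e at J3 fixed by 5)
β0 stroke at J1  (0-jn J2 has e-setter on 1)
β2 stroke at R1  (J1 needs exactly one f-in)

dq_C1/dt = -q_C1/18 - q_C2/48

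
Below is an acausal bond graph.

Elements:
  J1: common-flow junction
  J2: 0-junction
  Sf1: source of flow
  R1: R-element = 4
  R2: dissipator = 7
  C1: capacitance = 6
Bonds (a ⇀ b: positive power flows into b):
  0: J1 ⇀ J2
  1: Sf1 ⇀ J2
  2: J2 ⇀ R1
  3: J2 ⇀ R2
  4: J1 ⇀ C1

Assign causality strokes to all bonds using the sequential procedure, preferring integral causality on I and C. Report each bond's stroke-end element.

b0 stroke→J2
b1 stroke→Sf1
b2 stroke→R1
b3 stroke→R2
b4 stroke→J1

b1 stroke at Sf1  (Sf1: flow source, stroke at near end)
b4 stroke at J1  (C1 integral (e out))
b0 stroke at J2  (J1: last free bond brings flow in)
b2 stroke at R1  (0-jn J2 has e-setter on 0)
b3 stroke at R2  (0-jn J2 has e-setter on 0)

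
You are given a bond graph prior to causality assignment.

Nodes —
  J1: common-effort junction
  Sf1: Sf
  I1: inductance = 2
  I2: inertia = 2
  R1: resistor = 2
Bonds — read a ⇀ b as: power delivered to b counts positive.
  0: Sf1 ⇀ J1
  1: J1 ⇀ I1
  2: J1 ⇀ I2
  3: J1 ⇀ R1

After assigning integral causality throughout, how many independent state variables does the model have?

#0 stroke at Sf1  (Sf1: flow source, stroke at near end)
#1 stroke at I1  (I1: I, integral causality)
#2 stroke at I2  (I2 integral (f out))
#3 stroke at J1  (closing 0-jn rule on J1)

2  (I1, I2 all integral)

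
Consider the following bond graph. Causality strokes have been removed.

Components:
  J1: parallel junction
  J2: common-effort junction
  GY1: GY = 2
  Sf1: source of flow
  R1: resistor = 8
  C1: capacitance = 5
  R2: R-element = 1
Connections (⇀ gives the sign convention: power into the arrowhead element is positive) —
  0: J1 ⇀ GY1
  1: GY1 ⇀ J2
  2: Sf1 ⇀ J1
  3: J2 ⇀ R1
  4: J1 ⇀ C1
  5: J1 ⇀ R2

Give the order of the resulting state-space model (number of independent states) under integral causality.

1  (C1 all integral)

#2 |Sf1  (Sf1 fixes flow; stroke at Sf1)
#4 |J1  (C1: C, integral causality)
#0 |GY1  (common-e at J1 fixed by 4)
#5 |R2  (J1: bond 4 brought effort, rest push out)
#1 |GY1  (GY1: gyrator matches bond 0)
#3 |J2  (closing 0-jn rule on J2)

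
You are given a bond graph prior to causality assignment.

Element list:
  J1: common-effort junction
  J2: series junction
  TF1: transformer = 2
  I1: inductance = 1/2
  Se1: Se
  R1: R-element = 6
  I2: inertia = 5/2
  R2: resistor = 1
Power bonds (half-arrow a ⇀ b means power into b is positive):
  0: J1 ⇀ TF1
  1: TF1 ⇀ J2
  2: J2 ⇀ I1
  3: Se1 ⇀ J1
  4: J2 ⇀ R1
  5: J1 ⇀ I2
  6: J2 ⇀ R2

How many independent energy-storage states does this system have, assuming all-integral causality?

2  (I1, I2 all integral)

#3 →J1  (Se1 (Se) sets effort on bond)
#0 →TF1  (0-jn J1 has e-setter on 3)
#5 →I2  (0-jn J1 has e-setter on 3)
#1 →J2  (through TF1, causality passes straight; one stroke at TF1)
#2 →I1  (I1: I, integral causality)
#4 →J2  (J2: bond 2 brought flow, rest push out)
#6 →J2  (J2 flow already set via bond 2)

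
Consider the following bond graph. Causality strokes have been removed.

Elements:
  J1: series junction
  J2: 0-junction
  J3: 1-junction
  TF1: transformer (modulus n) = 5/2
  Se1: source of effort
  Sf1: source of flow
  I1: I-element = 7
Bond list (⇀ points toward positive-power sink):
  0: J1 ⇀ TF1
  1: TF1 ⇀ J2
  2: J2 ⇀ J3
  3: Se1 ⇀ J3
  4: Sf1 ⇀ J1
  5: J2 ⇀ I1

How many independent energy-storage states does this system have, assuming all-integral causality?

1  (I1 all integral)

bond 3 stroke at J3  (Se1 (Se) sets effort on bond)
bond 4 stroke at Sf1  (Sf1: flow source, stroke at near end)
bond 0 stroke at J1  (J1: bond 4 brought flow, rest push out)
bond 2 stroke at J2  (closing 1-jn rule on J3)
bond 1 stroke at TF1  (TF1 one-in-one-out from 0)
bond 5 stroke at I1  (0-jn J2 has e-setter on 2)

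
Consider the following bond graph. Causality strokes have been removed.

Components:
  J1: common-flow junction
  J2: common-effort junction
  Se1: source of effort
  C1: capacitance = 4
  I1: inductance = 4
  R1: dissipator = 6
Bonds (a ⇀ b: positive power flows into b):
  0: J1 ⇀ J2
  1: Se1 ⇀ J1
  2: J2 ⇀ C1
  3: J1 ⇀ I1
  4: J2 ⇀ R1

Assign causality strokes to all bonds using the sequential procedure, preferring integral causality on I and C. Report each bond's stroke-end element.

bond 0 stroke→J1
bond 1 stroke→J1
bond 2 stroke→J2
bond 3 stroke→I1
bond 4 stroke→R1

#1 stroke at J1  (source Se1 imposes e)
#2 stroke at J2  (C1 integral (e out))
#0 stroke at J1  (J2 effort already set via bond 2)
#4 stroke at R1  (J2: bond 2 brought effort, rest push out)
#3 stroke at I1  (J1 needs exactly one f-in)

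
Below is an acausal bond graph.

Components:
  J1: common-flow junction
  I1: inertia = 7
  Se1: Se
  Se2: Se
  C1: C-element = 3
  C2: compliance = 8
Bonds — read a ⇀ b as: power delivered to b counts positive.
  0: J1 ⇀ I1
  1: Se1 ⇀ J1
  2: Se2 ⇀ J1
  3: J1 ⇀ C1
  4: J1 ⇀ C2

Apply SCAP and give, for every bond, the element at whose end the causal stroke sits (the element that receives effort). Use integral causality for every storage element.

#0 |I1
#1 |J1
#2 |J1
#3 |J1
#4 |J1

bond 1 |J1  (source Se1 imposes e)
bond 2 |J1  (Se2 fixes effort; stroke away)
bond 0 |I1  (I1 outputs flow p/I1)
bond 3 |J1  (J1: bond 0 brought flow, rest push out)
bond 4 |J1  (J1: bond 0 brought flow, rest push out)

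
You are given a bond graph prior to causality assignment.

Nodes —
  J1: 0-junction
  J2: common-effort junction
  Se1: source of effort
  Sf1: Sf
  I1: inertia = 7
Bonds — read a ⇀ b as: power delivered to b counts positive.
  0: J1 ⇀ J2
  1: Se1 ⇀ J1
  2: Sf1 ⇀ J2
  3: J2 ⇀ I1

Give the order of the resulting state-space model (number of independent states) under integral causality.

bond 1 |J1  (source Se1 imposes e)
bond 2 |Sf1  (Sf1 fixes flow; stroke at Sf1)
bond 0 |J2  (0-jn J1 has e-setter on 1)
bond 3 |I1  (0-jn J2 has e-setter on 0)

1  (I1 all integral)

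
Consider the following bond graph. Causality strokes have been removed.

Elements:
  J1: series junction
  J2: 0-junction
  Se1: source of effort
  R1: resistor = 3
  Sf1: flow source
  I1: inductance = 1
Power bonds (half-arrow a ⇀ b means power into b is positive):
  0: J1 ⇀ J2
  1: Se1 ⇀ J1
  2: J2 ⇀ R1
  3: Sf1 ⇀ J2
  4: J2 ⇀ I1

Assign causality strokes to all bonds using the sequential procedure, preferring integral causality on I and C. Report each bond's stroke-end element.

bond 0 →J2
bond 1 →J1
bond 2 →R1
bond 3 →Sf1
bond 4 →I1

bond 1 →J1  (Se1: effort source, stroke at far end)
bond 3 →Sf1  (Sf1: flow source, stroke at near end)
bond 0 →J2  (only one flow-in slot at J1)
bond 2 →R1  (J2 effort already set via bond 0)
bond 4 →I1  (J2 effort already set via bond 0)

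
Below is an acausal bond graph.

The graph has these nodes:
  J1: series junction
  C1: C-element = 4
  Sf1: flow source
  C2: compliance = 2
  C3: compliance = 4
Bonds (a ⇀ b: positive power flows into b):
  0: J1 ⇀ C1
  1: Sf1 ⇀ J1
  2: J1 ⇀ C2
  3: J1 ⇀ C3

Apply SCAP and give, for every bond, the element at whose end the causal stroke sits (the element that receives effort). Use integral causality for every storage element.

bond 0 stroke at J1
bond 1 stroke at Sf1
bond 2 stroke at J1
bond 3 stroke at J1

β1 |Sf1  (source Sf1 imposes f)
β0 |J1  (J1: bond 1 brought flow, rest push out)
β2 |J1  (common-f at J1 fixed by 1)
β3 |J1  (J1 flow already set via bond 1)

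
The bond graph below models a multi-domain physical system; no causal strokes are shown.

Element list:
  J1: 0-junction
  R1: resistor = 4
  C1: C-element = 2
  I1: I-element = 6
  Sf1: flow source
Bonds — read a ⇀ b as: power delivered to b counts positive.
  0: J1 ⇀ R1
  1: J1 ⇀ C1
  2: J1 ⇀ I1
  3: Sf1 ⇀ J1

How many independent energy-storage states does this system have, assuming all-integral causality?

2  (C1, I1 all integral)

b3 stroke at Sf1  (Sf1: flow source, stroke at near end)
b1 stroke at J1  (C1: C, integral causality)
b0 stroke at R1  (J1 effort already set via bond 1)
b2 stroke at I1  (0-jn J1 has e-setter on 1)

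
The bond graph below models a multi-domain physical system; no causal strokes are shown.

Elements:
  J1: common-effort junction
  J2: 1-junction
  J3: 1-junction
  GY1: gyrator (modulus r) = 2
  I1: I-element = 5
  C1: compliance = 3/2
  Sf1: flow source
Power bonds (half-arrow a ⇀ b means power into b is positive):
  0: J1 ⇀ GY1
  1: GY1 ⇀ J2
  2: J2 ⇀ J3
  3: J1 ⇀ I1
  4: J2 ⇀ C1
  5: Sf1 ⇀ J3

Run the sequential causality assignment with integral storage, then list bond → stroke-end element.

β5 →Sf1  (Sf1: flow source, stroke at near end)
β2 →J3  (1-jn J3 has f-setter on 5)
β1 →J2  (1-jn J2 has f-setter on 2)
β4 →J2  (J2: bond 2 brought flow, rest push out)
β0 →J1  (through GY1, causality inverts; strokes same side of GY1)
β3 →I1  (0-jn J1 has e-setter on 0)

β0 stroke at J1
β1 stroke at J2
β2 stroke at J3
β3 stroke at I1
β4 stroke at J2
β5 stroke at Sf1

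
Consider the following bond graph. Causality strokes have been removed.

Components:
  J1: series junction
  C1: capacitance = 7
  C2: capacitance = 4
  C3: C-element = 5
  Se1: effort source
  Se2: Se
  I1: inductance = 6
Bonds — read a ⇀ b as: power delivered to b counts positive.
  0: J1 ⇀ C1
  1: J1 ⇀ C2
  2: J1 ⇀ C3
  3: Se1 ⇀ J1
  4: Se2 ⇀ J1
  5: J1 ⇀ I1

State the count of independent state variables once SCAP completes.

4  (C1, C2, C3, I1 all integral)

#3 →J1  (Se1 (Se) sets effort on bond)
#4 →J1  (Se2 fixes effort; stroke away)
#0 →J1  (C1 outputs effort q/C1)
#1 →J1  (C2: C, integral causality)
#2 →J1  (C3 outputs effort q/C3)
#5 →I1  (closing 1-jn rule on J1)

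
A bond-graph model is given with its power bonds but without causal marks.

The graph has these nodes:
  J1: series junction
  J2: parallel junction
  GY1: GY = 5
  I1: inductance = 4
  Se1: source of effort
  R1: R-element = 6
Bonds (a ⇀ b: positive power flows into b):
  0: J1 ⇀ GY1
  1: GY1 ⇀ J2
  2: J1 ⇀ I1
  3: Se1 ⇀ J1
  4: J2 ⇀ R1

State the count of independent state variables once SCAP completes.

β3 →J1  (Se1: effort source, stroke at far end)
β2 →I1  (prefer integral on I1)
β0 →J1  (J1 flow already set via bond 2)
β1 →J2  (GY1: gyrator matches bond 0)
β4 →R1  (0-jn J2 has e-setter on 1)

1  (I1 all integral)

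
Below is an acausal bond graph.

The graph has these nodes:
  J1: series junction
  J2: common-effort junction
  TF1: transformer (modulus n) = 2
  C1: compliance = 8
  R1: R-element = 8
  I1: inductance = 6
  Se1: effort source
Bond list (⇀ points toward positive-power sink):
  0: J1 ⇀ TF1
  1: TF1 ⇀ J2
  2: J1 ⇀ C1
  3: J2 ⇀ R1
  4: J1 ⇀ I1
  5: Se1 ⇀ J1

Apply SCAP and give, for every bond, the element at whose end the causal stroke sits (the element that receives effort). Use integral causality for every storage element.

bond 5 →J1  (Se1: effort source, stroke at far end)
bond 2 →J1  (prefer integral on C1)
bond 4 →I1  (I1 outputs flow p/I1)
bond 0 →J1  (J1 flow already set via bond 4)
bond 1 →TF1  (TF TF1: opposite of bond 0)
bond 3 →J2  (J2: last free bond brings effort in)

β0 stroke→J1
β1 stroke→TF1
β2 stroke→J1
β3 stroke→J2
β4 stroke→I1
β5 stroke→J1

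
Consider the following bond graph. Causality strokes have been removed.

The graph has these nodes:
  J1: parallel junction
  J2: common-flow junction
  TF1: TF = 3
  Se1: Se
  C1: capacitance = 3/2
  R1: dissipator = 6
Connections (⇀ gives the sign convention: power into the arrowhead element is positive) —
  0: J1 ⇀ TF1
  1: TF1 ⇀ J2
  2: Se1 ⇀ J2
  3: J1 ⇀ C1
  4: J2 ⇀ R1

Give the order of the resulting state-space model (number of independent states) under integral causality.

1  (C1 all integral)

#2 |J2  (Se1 (Se) sets effort on bond)
#3 |J1  (C1 integral (e out))
#0 |TF1  (J1: bond 3 brought effort, rest push out)
#1 |J2  (TF1 one-in-one-out from 0)
#4 |R1  (closing 1-jn rule on J2)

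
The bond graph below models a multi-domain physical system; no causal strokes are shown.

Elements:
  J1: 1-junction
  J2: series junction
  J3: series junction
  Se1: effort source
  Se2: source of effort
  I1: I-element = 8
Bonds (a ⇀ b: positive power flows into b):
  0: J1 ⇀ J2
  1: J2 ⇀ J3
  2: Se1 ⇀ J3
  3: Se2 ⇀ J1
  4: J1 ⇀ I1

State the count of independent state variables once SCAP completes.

bond 2 stroke→J3  (Se1 (Se) sets effort on bond)
bond 3 stroke→J1  (Se2: effort source, stroke at far end)
bond 1 stroke→J2  (J3: last free bond brings flow in)
bond 0 stroke→J1  (only one flow-in slot at J2)
bond 4 stroke→I1  (only one flow-in slot at J1)

1  (I1 all integral)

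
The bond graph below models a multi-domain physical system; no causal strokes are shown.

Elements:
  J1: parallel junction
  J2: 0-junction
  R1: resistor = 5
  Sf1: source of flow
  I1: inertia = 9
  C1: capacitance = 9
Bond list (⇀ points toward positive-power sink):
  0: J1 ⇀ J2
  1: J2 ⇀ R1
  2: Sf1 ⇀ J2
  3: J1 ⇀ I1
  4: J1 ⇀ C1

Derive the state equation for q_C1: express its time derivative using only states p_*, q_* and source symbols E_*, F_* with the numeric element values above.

dq_C1/dt = F_Sf1 - p_I1/9 - q_C1/45

β2 →Sf1  (source Sf1 imposes f)
β3 →I1  (I1 outputs flow p/I1)
β4 →J1  (C1 outputs effort q/C1)
β0 →J2  (J1: bond 4 brought effort, rest push out)
β1 →R1  (common-e at J2 fixed by 0)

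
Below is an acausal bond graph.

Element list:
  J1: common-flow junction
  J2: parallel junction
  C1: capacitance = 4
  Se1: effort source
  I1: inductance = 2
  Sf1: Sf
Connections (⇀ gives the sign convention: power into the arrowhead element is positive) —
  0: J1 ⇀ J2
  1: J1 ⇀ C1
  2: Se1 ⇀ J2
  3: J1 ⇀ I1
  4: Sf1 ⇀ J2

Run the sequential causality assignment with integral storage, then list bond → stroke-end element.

#0 →J1
#1 →J1
#2 →J2
#3 →I1
#4 →Sf1

bond 2 stroke at J2  (Se1: effort source, stroke at far end)
bond 4 stroke at Sf1  (Sf1: flow source, stroke at near end)
bond 0 stroke at J1  (J2: bond 2 brought effort, rest push out)
bond 1 stroke at J1  (C1 integral (e out))
bond 3 stroke at I1  (closing 1-jn rule on J1)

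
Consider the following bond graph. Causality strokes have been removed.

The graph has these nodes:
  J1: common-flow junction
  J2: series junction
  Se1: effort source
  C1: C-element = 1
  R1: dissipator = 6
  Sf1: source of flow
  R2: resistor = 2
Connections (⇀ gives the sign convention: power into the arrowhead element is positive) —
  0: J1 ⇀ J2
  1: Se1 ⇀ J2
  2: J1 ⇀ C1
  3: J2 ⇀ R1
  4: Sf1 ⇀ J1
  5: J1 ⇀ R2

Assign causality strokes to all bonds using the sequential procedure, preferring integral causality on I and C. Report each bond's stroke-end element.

b1 stroke→J2  (Se1: effort source, stroke at far end)
b4 stroke→Sf1  (source Sf1 imposes f)
b0 stroke→J1  (common-f at J1 fixed by 4)
b2 stroke→J1  (J1: bond 4 brought flow, rest push out)
b5 stroke→J1  (common-f at J1 fixed by 4)
b3 stroke→J2  (common-f at J2 fixed by 0)

β0 stroke at J1
β1 stroke at J2
β2 stroke at J1
β3 stroke at J2
β4 stroke at Sf1
β5 stroke at J1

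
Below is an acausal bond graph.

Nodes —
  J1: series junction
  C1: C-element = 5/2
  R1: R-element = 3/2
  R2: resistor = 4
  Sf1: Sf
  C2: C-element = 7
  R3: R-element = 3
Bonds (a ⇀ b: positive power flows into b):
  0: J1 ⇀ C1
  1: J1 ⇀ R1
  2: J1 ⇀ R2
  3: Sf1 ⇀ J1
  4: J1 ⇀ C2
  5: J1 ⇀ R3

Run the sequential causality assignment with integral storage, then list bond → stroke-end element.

b3 stroke at Sf1  (Sf1 fixes flow; stroke at Sf1)
b0 stroke at J1  (1-jn J1 has f-setter on 3)
b1 stroke at J1  (common-f at J1 fixed by 3)
b2 stroke at J1  (J1: bond 3 brought flow, rest push out)
b4 stroke at J1  (J1: bond 3 brought flow, rest push out)
b5 stroke at J1  (1-jn J1 has f-setter on 3)

β0 |J1
β1 |J1
β2 |J1
β3 |Sf1
β4 |J1
β5 |J1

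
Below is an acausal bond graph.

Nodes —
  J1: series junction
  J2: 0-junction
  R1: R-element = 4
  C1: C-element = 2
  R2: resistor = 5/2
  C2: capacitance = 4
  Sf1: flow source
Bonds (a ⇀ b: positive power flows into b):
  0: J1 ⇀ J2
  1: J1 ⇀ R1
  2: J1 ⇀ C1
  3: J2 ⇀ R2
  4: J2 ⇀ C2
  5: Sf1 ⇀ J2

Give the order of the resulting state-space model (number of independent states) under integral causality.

β5 |Sf1  (Sf1: flow source, stroke at near end)
β2 |J1  (C1: C, integral causality)
β4 |J2  (prefer integral on C2)
β0 |J1  (0-jn J2 has e-setter on 4)
β3 |R2  (J2 effort already set via bond 4)
β1 |R1  (J1 needs exactly one f-in)

2  (C1, C2 all integral)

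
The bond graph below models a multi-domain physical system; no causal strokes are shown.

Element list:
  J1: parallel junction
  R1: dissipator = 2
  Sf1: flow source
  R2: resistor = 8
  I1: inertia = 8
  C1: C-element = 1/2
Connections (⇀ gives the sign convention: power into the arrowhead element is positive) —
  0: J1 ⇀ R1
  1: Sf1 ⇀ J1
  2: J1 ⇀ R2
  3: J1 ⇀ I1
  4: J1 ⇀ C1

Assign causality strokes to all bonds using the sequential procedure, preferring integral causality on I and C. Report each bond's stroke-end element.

β1 stroke→Sf1  (Sf1 (Sf) sets flow on bond)
β3 stroke→I1  (I1 integral (f out))
β4 stroke→J1  (C1 integral (e out))
β0 stroke→R1  (J1: bond 4 brought effort, rest push out)
β2 stroke→R2  (J1 effort already set via bond 4)

bond 0 stroke at R1
bond 1 stroke at Sf1
bond 2 stroke at R2
bond 3 stroke at I1
bond 4 stroke at J1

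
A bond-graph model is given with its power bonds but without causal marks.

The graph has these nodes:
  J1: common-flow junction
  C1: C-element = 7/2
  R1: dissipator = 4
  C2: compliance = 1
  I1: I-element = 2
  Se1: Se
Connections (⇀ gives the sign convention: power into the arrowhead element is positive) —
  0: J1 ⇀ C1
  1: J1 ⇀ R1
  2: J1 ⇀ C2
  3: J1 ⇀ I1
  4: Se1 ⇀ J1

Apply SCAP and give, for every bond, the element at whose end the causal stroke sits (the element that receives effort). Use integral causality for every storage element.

bond 4 stroke→J1  (Se1 (Se) sets effort on bond)
bond 0 stroke→J1  (C1 integral (e out))
bond 2 stroke→J1  (C2 integral (e out))
bond 3 stroke→I1  (I1: I, integral causality)
bond 1 stroke→J1  (common-f at J1 fixed by 3)

#0 stroke→J1
#1 stroke→J1
#2 stroke→J1
#3 stroke→I1
#4 stroke→J1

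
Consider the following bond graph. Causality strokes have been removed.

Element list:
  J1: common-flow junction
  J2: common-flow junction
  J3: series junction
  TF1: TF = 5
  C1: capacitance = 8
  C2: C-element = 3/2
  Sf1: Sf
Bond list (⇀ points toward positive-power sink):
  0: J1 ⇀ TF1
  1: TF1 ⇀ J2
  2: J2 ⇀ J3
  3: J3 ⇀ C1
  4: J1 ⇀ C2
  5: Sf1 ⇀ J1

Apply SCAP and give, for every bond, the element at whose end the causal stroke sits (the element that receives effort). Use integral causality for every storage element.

β0 stroke→J1
β1 stroke→TF1
β2 stroke→J2
β3 stroke→J3
β4 stroke→J1
β5 stroke→Sf1

#5 stroke→Sf1  (source Sf1 imposes f)
#0 stroke→J1  (1-jn J1 has f-setter on 5)
#4 stroke→J1  (1-jn J1 has f-setter on 5)
#1 stroke→TF1  (TF TF1: opposite of bond 0)
#2 stroke→J2  (J2: bond 1 brought flow, rest push out)
#3 stroke→J3  (J3: bond 2 brought flow, rest push out)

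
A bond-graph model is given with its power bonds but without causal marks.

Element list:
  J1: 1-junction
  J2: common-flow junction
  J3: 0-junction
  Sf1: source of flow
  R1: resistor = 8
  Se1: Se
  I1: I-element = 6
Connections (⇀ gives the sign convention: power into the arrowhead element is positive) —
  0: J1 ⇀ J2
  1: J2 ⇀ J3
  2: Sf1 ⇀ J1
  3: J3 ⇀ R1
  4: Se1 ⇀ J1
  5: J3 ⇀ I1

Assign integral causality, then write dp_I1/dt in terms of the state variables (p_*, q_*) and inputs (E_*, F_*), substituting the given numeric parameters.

bond 2 →Sf1  (Sf1 (Sf) sets flow on bond)
bond 4 →J1  (Se1 (Se) sets effort on bond)
bond 0 →J1  (1-jn J1 has f-setter on 2)
bond 1 →J2  (1-jn J2 has f-setter on 0)
bond 5 →I1  (prefer integral on I1)
bond 3 →J3  (only one effort-in slot at J3)

dp_I1/dt = 8*F_Sf1 - 4*p_I1/3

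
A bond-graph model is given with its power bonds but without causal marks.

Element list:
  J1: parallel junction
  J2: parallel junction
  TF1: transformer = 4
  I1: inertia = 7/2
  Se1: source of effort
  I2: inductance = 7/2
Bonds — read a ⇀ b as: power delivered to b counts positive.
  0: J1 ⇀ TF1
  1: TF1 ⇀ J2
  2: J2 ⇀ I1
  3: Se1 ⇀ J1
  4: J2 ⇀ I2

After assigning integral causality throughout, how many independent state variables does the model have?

b3 →J1  (Se1: effort source, stroke at far end)
b0 →TF1  (0-jn J1 has e-setter on 3)
b1 →J2  (TF TF1: opposite of bond 0)
b2 →I1  (common-e at J2 fixed by 1)
b4 →I2  (J2: bond 1 brought effort, rest push out)

2  (I1, I2 all integral)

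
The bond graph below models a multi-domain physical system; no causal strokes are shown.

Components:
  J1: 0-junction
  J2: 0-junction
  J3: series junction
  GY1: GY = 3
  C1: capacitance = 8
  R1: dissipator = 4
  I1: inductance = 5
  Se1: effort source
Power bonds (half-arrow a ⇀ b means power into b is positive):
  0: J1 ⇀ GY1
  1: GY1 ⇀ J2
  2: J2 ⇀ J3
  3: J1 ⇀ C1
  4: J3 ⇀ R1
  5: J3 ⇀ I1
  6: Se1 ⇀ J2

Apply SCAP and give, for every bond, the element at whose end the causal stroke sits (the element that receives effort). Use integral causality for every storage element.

bond 0 |GY1
bond 1 |GY1
bond 2 |J3
bond 3 |J1
bond 4 |J3
bond 5 |I1
bond 6 |J2

#6 stroke→J2  (Se1 (Se) sets effort on bond)
#1 stroke→GY1  (J2: bond 6 brought effort, rest push out)
#2 stroke→J3  (0-jn J2 has e-setter on 6)
#0 stroke→GY1  (GY GY1: same side as bond 1)
#3 stroke→J1  (only one effort-in slot at J1)
#5 stroke→I1  (I1: I, integral causality)
#4 stroke→J3  (J3 flow already set via bond 5)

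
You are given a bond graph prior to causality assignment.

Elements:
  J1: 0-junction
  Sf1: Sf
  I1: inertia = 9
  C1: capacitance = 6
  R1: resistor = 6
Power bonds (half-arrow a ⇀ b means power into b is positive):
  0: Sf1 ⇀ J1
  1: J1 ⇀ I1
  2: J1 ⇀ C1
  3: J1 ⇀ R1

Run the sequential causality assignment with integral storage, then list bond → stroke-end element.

b0 stroke at Sf1
b1 stroke at I1
b2 stroke at J1
b3 stroke at R1

b0 stroke at Sf1  (Sf1 (Sf) sets flow on bond)
b1 stroke at I1  (I1 outputs flow p/I1)
b2 stroke at J1  (C1 integral (e out))
b3 stroke at R1  (J1: bond 2 brought effort, rest push out)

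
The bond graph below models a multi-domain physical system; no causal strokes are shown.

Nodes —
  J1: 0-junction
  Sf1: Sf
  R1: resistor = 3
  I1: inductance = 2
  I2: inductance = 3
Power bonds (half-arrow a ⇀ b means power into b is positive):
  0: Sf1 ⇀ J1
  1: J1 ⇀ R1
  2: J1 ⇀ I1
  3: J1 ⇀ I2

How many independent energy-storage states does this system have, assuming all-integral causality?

2  (I1, I2 all integral)

bond 0 →Sf1  (Sf1 (Sf) sets flow on bond)
bond 2 →I1  (I1: I, integral causality)
bond 3 →I2  (I2: I, integral causality)
bond 1 →J1  (J1 needs exactly one e-in)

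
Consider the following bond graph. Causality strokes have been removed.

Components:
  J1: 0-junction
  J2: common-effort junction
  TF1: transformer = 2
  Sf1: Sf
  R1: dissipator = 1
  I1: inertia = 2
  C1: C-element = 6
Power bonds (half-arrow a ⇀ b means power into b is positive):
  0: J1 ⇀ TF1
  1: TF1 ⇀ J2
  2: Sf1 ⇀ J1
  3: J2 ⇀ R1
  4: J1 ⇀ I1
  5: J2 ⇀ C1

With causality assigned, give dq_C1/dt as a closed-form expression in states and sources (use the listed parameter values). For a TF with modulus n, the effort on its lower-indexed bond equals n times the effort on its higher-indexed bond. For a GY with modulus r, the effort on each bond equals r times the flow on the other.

b2 stroke at Sf1  (Sf1 fixes flow; stroke at Sf1)
b4 stroke at I1  (prefer integral on I1)
b0 stroke at J1  (J1 needs exactly one e-in)
b1 stroke at TF1  (TF TF1: opposite of bond 0)
b5 stroke at J2  (C1 outputs effort q/C1)
b3 stroke at R1  (J2 effort already set via bond 5)

dq_C1/dt = 2*F_Sf1 - p_I1 - q_C1/6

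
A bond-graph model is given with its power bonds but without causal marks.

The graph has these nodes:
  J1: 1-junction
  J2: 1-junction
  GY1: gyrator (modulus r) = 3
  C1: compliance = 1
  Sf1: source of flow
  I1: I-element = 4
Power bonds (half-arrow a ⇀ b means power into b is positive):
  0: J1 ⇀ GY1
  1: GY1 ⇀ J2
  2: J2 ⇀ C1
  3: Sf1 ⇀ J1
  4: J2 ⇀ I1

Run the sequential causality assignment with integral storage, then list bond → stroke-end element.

bond 0 |J1
bond 1 |J2
bond 2 |J2
bond 3 |Sf1
bond 4 |I1

β3 stroke→Sf1  (source Sf1 imposes f)
β0 stroke→J1  (1-jn J1 has f-setter on 3)
β1 stroke→J2  (GY1 both-in/both-out from 0)
β2 stroke→J2  (C1: C, integral causality)
β4 stroke→I1  (J2 needs exactly one f-in)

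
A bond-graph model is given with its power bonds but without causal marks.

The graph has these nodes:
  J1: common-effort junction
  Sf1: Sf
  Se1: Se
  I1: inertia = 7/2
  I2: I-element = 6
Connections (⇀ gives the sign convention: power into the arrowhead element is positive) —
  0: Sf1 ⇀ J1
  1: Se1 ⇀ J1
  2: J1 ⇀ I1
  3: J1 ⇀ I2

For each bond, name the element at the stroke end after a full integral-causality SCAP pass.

b0 →Sf1  (Sf1: flow source, stroke at near end)
b1 →J1  (Se1: effort source, stroke at far end)
b2 →I1  (common-e at J1 fixed by 1)
b3 →I2  (J1 effort already set via bond 1)

bond 0 stroke at Sf1
bond 1 stroke at J1
bond 2 stroke at I1
bond 3 stroke at I2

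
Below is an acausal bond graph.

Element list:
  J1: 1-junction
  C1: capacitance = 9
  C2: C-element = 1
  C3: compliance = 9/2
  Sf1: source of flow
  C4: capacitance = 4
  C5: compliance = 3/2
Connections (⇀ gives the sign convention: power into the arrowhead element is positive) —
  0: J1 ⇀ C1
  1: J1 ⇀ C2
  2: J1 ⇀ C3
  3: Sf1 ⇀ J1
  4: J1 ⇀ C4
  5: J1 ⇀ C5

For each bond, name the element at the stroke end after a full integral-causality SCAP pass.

β3 stroke→Sf1  (Sf1: flow source, stroke at near end)
β0 stroke→J1  (J1: bond 3 brought flow, rest push out)
β1 stroke→J1  (J1 flow already set via bond 3)
β2 stroke→J1  (J1 flow already set via bond 3)
β4 stroke→J1  (1-jn J1 has f-setter on 3)
β5 stroke→J1  (common-f at J1 fixed by 3)

β0 stroke→J1
β1 stroke→J1
β2 stroke→J1
β3 stroke→Sf1
β4 stroke→J1
β5 stroke→J1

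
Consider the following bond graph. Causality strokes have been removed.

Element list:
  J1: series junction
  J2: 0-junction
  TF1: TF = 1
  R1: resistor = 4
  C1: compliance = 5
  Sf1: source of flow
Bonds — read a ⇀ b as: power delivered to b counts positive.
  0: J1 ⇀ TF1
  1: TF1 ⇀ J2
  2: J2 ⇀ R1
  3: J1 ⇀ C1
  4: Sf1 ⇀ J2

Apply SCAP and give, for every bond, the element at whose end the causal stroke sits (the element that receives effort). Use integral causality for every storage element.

β0 stroke→TF1
β1 stroke→J2
β2 stroke→R1
β3 stroke→J1
β4 stroke→Sf1

bond 4 →Sf1  (source Sf1 imposes f)
bond 3 →J1  (C1 outputs effort q/C1)
bond 0 →TF1  (only one flow-in slot at J1)
bond 1 →J2  (TF1: transformer flips bond 0)
bond 2 →R1  (common-e at J2 fixed by 1)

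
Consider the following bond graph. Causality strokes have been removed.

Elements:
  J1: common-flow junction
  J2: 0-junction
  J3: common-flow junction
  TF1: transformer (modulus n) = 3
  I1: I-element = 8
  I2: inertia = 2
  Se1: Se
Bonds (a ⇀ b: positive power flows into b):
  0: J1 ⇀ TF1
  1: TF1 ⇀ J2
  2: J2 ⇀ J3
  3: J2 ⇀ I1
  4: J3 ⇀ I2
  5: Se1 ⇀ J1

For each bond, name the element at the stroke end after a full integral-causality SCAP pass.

β0 stroke→TF1
β1 stroke→J2
β2 stroke→J3
β3 stroke→I1
β4 stroke→I2
β5 stroke→J1

#5 |J1  (source Se1 imposes e)
#0 |TF1  (only one flow-in slot at J1)
#1 |J2  (TF1: transformer flips bond 0)
#2 |J3  (common-e at J2 fixed by 1)
#3 |I1  (0-jn J2 has e-setter on 1)
#4 |I2  (closing 1-jn rule on J3)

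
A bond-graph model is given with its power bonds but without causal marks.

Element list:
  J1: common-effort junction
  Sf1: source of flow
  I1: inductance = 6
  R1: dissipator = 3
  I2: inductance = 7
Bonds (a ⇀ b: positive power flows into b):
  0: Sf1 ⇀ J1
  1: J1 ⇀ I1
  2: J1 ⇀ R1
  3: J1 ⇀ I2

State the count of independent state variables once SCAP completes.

2  (I1, I2 all integral)

b0 →Sf1  (Sf1 (Sf) sets flow on bond)
b1 →I1  (prefer integral on I1)
b3 →I2  (I2 integral (f out))
b2 →J1  (closing 0-jn rule on J1)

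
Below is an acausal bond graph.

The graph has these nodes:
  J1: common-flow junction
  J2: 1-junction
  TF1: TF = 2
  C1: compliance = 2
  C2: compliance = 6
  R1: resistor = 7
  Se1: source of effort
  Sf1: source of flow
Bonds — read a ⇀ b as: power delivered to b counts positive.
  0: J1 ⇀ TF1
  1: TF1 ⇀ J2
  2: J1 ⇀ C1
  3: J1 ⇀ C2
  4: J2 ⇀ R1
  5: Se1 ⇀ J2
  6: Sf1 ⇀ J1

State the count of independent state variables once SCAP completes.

2  (C1, C2 all integral)

β5 |J2  (source Se1 imposes e)
β6 |Sf1  (Sf1 (Sf) sets flow on bond)
β0 |J1  (1-jn J1 has f-setter on 6)
β2 |J1  (J1 flow already set via bond 6)
β3 |J1  (common-f at J1 fixed by 6)
β1 |TF1  (TF1 one-in-one-out from 0)
β4 |J2  (1-jn J2 has f-setter on 1)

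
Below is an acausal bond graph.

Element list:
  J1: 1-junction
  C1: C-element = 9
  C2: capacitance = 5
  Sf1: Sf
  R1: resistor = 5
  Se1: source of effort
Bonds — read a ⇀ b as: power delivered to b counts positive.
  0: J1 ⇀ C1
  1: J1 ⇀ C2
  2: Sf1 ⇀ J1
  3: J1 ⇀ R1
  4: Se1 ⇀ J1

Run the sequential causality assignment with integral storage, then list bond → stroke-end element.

β2 stroke at Sf1  (Sf1 fixes flow; stroke at Sf1)
β4 stroke at J1  (source Se1 imposes e)
β0 stroke at J1  (common-f at J1 fixed by 2)
β1 stroke at J1  (common-f at J1 fixed by 2)
β3 stroke at J1  (1-jn J1 has f-setter on 2)

#0 →J1
#1 →J1
#2 →Sf1
#3 →J1
#4 →J1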